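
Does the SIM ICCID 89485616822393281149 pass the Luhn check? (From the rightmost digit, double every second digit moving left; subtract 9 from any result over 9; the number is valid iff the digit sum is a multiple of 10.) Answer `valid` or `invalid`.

invalid

From the right, keep odd positions and double even positions (subtract 9 from any doubled value over 9):
  doubled (positions 2,4,...): 8 2 4 9 4 7 2 1 8 7 → sum 52
  kept (positions 1,3,...): 9 1 8 3 3 2 6 6 8 9 → sum 55
Total = 107.
107 mod 10 = 7, so the number is invalid.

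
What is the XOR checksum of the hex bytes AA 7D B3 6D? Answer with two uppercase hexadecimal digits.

09

XOR the bytes together:
  start with 0xAA
  0xAA ⊕ 0x7D = 0xD7
  0xD7 ⊕ 0xB3 = 0x64
  0x64 ⊕ 0x6D = 0x09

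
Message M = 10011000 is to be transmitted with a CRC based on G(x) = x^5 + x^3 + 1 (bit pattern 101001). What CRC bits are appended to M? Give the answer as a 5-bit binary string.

Append 5 zeros: 1001100000000. Divide by 101001 (XOR where the leading bit is 1):
  pos 0: 100110 XOR 101001 = 001111
  pos 2: 111100 XOR 101001 = 010101
  pos 3: 101010 XOR 101001 = 000011
  pos 7: 110000 XOR 101001 = 011001
Remainder (last 5 bits) = 11001. This is the CRC / FCS.

11001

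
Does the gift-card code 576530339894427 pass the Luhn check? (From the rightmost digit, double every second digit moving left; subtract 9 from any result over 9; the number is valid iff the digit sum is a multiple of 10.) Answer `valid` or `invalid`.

From the right, keep odd positions and double even positions (subtract 9 from any doubled value over 9):
  doubled (positions 2,4,...): 4 8 7 6 0 1 5 → sum 31
  kept (positions 1,3,...): 7 4 9 9 3 3 6 5 → sum 46
Total = 77.
77 mod 10 = 7, so the number is invalid.

invalid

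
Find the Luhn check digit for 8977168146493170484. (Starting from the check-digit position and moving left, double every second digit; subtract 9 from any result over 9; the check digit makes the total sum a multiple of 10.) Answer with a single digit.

Partial digits right→left: 4 8 4 0 7 1 3 9 4 6 4 1 8 6 1 7 7 9 8
Double every second digit counting from the check-digit position (so the 1st, 3rd, 5th, ... of the partial from the right).
  doubled (with −9 where >9): 8 8 5 6 8 8 7 2 5 7 → sum 64
  kept as-is: 8 0 1 9 6 1 6 7 9 → sum 47
Total = 64 + 47 = 111.
Check digit = (10 − (111 mod 10)) mod 10 = 9.

9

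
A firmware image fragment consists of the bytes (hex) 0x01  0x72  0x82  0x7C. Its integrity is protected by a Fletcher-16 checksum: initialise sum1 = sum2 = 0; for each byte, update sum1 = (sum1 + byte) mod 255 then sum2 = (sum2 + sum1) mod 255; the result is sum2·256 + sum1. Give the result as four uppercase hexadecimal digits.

Running sums (mod 255):
  after byte 0 (0x01): sum1=1, sum2=1
  after byte 1 (0x72): sum1=115, sum2=116
  after byte 2 (0x82): sum1=245, sum2=106
  after byte 3 (0x7C): sum1=114, sum2=220
Checksum = sum2·256 + sum1 = 220·256 + 114 = 56434 = 0xDC72.

DC72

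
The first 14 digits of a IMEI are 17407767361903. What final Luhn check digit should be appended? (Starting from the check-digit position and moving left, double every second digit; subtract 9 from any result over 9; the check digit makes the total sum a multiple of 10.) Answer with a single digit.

Partial digits right→left: 3 0 9 1 6 3 7 6 7 7 0 4 7 1
Double every second digit counting from the check-digit position (so the 1st, 3rd, 5th, ... of the partial from the right).
  doubled (with −9 where >9): 6 9 3 5 5 0 5 → sum 33
  kept as-is: 0 1 3 6 7 4 1 → sum 22
Total = 33 + 22 = 55.
Check digit = (10 − (55 mod 10)) mod 10 = 5.

5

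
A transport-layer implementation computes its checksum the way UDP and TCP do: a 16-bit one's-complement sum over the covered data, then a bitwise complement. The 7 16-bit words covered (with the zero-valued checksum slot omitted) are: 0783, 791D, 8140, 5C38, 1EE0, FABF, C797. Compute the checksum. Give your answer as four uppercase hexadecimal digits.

C0AE

One's-complement addition (fold any carry out of bit 15 back into bit 0):
  0x0783 + 0x791D = 0x080A0
  0x80A0 + 0x8140 = 0x101E0 → wrap carry → 0x01E1
  0x01E1 + 0x5C38 = 0x05E19
  0x5E19 + 0x1EE0 = 0x07CF9
  0x7CF9 + 0xFABF = 0x177B8 → wrap carry → 0x77B9
  0x77B9 + 0xC797 = 0x13F50 → wrap carry → 0x3F51
One's-complement sum = 0x3F51.
Checksum = ~0x3F51 & 0xFFFF = 0xC0AE.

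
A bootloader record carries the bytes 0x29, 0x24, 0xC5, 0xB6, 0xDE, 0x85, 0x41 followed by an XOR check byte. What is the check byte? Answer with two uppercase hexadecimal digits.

XOR the bytes together:
  start with 0x29
  0x29 ⊕ 0x24 = 0x0D
  0x0D ⊕ 0xC5 = 0xC8
  0xC8 ⊕ 0xB6 = 0x7E
  0x7E ⊕ 0xDE = 0xA0
  0xA0 ⊕ 0x85 = 0x25
  0x25 ⊕ 0x41 = 0x64

64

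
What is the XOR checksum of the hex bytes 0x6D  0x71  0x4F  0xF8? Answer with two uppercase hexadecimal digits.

XOR the bytes together:
  start with 0x6D
  0x6D ⊕ 0x71 = 0x1C
  0x1C ⊕ 0x4F = 0x53
  0x53 ⊕ 0xF8 = 0xAB

AB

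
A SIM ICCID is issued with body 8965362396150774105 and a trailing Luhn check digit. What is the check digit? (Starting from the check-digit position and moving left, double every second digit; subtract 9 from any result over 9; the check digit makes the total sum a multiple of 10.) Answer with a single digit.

6

Partial digits right→left: 5 0 1 4 7 7 0 5 1 6 9 3 2 6 3 5 6 9 8
Double every second digit counting from the check-digit position (so the 1st, 3rd, 5th, ... of the partial from the right).
  doubled (with −9 where >9): 1 2 5 0 2 9 4 6 3 7 → sum 39
  kept as-is: 0 4 7 5 6 3 6 5 9 → sum 45
Total = 39 + 45 = 84.
Check digit = (10 − (84 mod 10)) mod 10 = 6.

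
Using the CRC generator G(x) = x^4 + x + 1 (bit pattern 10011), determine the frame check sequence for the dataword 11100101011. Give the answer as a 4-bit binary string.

Append 4 zeros: 111001010110000. Divide by 10011 (XOR where the leading bit is 1):
  pos 0: 11100 XOR 10011 = 01111
  pos 1: 11111 XOR 10011 = 01100
  pos 2: 11000 XOR 10011 = 01011
  pos 3: 10111 XOR 10011 = 00100
  pos 5: 10001 XOR 10011 = 00010
  pos 8: 10100 XOR 10011 = 00111
  pos 10: 11100 XOR 10011 = 01111
Remainder (last 4 bits) = 1111. This is the CRC / FCS.

1111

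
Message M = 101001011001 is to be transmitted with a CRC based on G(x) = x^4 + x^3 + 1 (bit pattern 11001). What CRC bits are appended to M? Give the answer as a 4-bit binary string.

Append 4 zeros: 1010010110010000. Divide by 11001 (XOR where the leading bit is 1):
  pos 0: 10100 XOR 11001 = 01101
  pos 1: 11011 XOR 11001 = 00010
  pos 4: 10011 XOR 11001 = 01010
  pos 5: 10100 XOR 11001 = 01101
  pos 6: 11010 XOR 11001 = 00011
  pos 9: 11100 XOR 11001 = 00101
  pos 11: 10100 XOR 11001 = 01101
Remainder (last 4 bits) = 1101. This is the CRC / FCS.

1101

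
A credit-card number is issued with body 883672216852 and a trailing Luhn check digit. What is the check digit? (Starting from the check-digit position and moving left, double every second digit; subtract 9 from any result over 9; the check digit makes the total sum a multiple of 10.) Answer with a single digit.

2

Partial digits right→left: 2 5 8 6 1 2 2 7 6 3 8 8
Double every second digit counting from the check-digit position (so the 1st, 3rd, 5th, ... of the partial from the right).
  doubled (with −9 where >9): 4 7 2 4 3 7 → sum 27
  kept as-is: 5 6 2 7 3 8 → sum 31
Total = 27 + 31 = 58.
Check digit = (10 − (58 mod 10)) mod 10 = 2.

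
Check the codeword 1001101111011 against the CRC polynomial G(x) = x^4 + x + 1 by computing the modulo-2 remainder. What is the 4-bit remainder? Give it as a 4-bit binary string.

0010

Modulo-2 division of 1001101111011 by 10011:
  pos 0: 10011 XOR 10011 = 00000
  pos 6: 11110 XOR 10011 = 01101
  pos 7: 11011 XOR 10011 = 01000
  pos 8: 10001 XOR 10011 = 00010
Remainder = 0010 (nonzero — an error is detected).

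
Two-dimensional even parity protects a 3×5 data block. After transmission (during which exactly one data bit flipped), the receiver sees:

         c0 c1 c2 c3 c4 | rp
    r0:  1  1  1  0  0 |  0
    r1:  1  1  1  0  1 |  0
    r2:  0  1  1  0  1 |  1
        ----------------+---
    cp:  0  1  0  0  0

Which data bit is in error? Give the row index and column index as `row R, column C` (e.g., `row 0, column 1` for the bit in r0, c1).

row 0, column 2

Recompute each row's even parity and compare to rp:
  r0: data parity 1, sent rp 0 → mismatch
  r1: data parity 0, sent rp 0 → ok
  r2: data parity 1, sent rp 1 → ok
Recompute each column's even parity and compare to cp:
  c0: data parity 0, sent cp 0 → ok
  c1: data parity 1, sent cp 1 → ok
  c2: data parity 1, sent cp 0 → mismatch
  c3: data parity 0, sent cp 0 → ok
  c4: data parity 0, sent cp 0 → ok
Exactly one row (r0) and one column (c2) fail → the flipped bit is at their intersection.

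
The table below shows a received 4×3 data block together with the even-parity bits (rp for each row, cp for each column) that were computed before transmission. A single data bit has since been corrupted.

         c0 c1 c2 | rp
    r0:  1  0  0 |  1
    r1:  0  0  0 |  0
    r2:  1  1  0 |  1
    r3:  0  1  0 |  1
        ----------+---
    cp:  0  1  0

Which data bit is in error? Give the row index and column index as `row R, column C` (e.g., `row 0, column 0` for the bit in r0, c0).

Recompute each row's even parity and compare to rp:
  r0: data parity 1, sent rp 1 → ok
  r1: data parity 0, sent rp 0 → ok
  r2: data parity 0, sent rp 1 → mismatch
  r3: data parity 1, sent rp 1 → ok
Recompute each column's even parity and compare to cp:
  c0: data parity 0, sent cp 0 → ok
  c1: data parity 0, sent cp 1 → mismatch
  c2: data parity 0, sent cp 0 → ok
Exactly one row (r2) and one column (c1) fail → the flipped bit is at their intersection.

row 2, column 1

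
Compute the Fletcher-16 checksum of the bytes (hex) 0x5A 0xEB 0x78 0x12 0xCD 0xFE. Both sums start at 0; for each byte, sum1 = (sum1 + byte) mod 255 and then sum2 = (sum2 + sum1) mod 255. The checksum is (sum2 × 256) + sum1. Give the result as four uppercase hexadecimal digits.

Running sums (mod 255):
  after byte 0 (0x5A): sum1=90, sum2=90
  after byte 1 (0xEB): sum1=70, sum2=160
  after byte 2 (0x78): sum1=190, sum2=95
  after byte 3 (0x12): sum1=208, sum2=48
  after byte 4 (0xCD): sum1=158, sum2=206
  after byte 5 (0xFE): sum1=157, sum2=108
Checksum = sum2·256 + sum1 = 108·256 + 157 = 27805 = 0x6C9D.

6C9D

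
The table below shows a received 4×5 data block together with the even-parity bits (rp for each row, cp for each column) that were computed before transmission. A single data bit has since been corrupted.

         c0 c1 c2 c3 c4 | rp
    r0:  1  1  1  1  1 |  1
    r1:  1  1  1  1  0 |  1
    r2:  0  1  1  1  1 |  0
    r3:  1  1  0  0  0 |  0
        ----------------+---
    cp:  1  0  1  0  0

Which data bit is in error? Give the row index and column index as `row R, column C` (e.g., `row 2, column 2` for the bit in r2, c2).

row 1, column 3

Recompute each row's even parity and compare to rp:
  r0: data parity 1, sent rp 1 → ok
  r1: data parity 0, sent rp 1 → mismatch
  r2: data parity 0, sent rp 0 → ok
  r3: data parity 0, sent rp 0 → ok
Recompute each column's even parity and compare to cp:
  c0: data parity 1, sent cp 1 → ok
  c1: data parity 0, sent cp 0 → ok
  c2: data parity 1, sent cp 1 → ok
  c3: data parity 1, sent cp 0 → mismatch
  c4: data parity 0, sent cp 0 → ok
Exactly one row (r1) and one column (c3) fail → the flipped bit is at their intersection.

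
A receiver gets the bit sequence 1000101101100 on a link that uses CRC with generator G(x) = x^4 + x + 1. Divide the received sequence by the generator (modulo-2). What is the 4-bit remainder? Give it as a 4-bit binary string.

1100

Modulo-2 division of 1000101101100 by 10011:
  pos 0: 10001 XOR 10011 = 00010
  pos 3: 10011 XOR 10011 = 00000
Remainder = 1100 (nonzero — an error is detected).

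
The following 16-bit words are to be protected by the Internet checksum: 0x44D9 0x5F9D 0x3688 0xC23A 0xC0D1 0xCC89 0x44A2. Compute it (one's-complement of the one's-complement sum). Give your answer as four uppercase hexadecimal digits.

One's-complement addition (fold any carry out of bit 15 back into bit 0):
  0x44D9 + 0x5F9D = 0x0A476
  0xA476 + 0x3688 = 0x0DAFE
  0xDAFE + 0xC23A = 0x19D38 → wrap carry → 0x9D39
  0x9D39 + 0xC0D1 = 0x15E0A → wrap carry → 0x5E0B
  0x5E0B + 0xCC89 = 0x12A94 → wrap carry → 0x2A95
  0x2A95 + 0x44A2 = 0x06F37
One's-complement sum = 0x6F37.
Checksum = ~0x6F37 & 0xFFFF = 0x90C8.

90C8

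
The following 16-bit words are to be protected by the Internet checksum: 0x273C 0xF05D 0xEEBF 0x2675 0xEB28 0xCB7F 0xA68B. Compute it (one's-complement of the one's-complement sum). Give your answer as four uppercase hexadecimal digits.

One's-complement addition (fold any carry out of bit 15 back into bit 0):
  0x273C + 0xF05D = 0x11799 → wrap carry → 0x179A
  0x179A + 0xEEBF = 0x10659 → wrap carry → 0x065A
  0x065A + 0x2675 = 0x02CCF
  0x2CCF + 0xEB28 = 0x117F7 → wrap carry → 0x17F8
  0x17F8 + 0xCB7F = 0x0E377
  0xE377 + 0xA68B = 0x18A02 → wrap carry → 0x8A03
One's-complement sum = 0x8A03.
Checksum = ~0x8A03 & 0xFFFF = 0x75FC.

75FC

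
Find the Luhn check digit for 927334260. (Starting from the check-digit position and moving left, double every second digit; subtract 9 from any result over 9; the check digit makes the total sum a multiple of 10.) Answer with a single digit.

1

Partial digits right→left: 0 6 2 4 3 3 7 2 9
Double every second digit counting from the check-digit position (so the 1st, 3rd, 5th, ... of the partial from the right).
  doubled (with −9 where >9): 0 4 6 5 9 → sum 24
  kept as-is: 6 4 3 2 → sum 15
Total = 24 + 15 = 39.
Check digit = (10 − (39 mod 10)) mod 10 = 1.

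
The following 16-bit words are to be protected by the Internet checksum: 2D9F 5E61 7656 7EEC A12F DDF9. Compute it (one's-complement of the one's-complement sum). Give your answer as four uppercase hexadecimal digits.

One's-complement addition (fold any carry out of bit 15 back into bit 0):
  0x2D9F + 0x5E61 = 0x08C00
  0x8C00 + 0x7656 = 0x10256 → wrap carry → 0x0257
  0x0257 + 0x7EEC = 0x08143
  0x8143 + 0xA12F = 0x12272 → wrap carry → 0x2273
  0x2273 + 0xDDF9 = 0x1006C → wrap carry → 0x006D
One's-complement sum = 0x006D.
Checksum = ~0x006D & 0xFFFF = 0xFF92.

FF92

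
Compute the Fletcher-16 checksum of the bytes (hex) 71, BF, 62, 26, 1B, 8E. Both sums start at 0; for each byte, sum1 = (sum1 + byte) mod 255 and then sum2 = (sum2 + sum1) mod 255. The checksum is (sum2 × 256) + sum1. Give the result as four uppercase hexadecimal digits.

Running sums (mod 255):
  after byte 0 (71): sum1=113, sum2=113
  after byte 1 (BF): sum1=49, sum2=162
  after byte 2 (62): sum1=147, sum2=54
  after byte 3 (26): sum1=185, sum2=239
  after byte 4 (1B): sum1=212, sum2=196
  after byte 5 (8E): sum1=99, sum2=40
Checksum = sum2·256 + sum1 = 40·256 + 99 = 10339 = 0x2863.

2863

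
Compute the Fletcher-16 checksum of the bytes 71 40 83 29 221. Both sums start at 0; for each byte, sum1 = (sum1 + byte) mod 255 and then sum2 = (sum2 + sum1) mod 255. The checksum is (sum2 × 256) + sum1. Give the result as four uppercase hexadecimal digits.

Running sums (mod 255):
  after byte 0 (71): sum1=71, sum2=71
  after byte 1 (40): sum1=111, sum2=182
  after byte 2 (83): sum1=194, sum2=121
  after byte 3 (29): sum1=223, sum2=89
  after byte 4 (221): sum1=189, sum2=23
Checksum = sum2·256 + sum1 = 23·256 + 189 = 6077 = 0x17BD.

17BD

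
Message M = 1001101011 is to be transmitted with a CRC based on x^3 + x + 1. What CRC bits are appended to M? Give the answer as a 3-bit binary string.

001

Append 3 zeros: 1001101011000. Divide by 1011 (XOR where the leading bit is 1):
  pos 0: 1001 XOR 1011 = 0010
  pos 2: 1010 XOR 1011 = 0001
  pos 5: 1101 XOR 1011 = 0110
  pos 6: 1101 XOR 1011 = 0110
  pos 7: 1100 XOR 1011 = 0111
  pos 8: 1110 XOR 1011 = 0101
  pos 9: 1010 XOR 1011 = 0001
Remainder (last 3 bits) = 001. This is the CRC / FCS.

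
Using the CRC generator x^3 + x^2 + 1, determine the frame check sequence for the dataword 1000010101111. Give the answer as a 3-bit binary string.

Append 3 zeros: 1000010101111000. Divide by 1101 (XOR where the leading bit is 1):
  pos 0: 1000 XOR 1101 = 0101
  pos 1: 1010 XOR 1101 = 0111
  pos 2: 1111 XOR 1101 = 0010
  pos 4: 1001 XOR 1101 = 0100
  pos 5: 1000 XOR 1101 = 0101
  pos 6: 1011 XOR 1101 = 0110
  pos 7: 1101 XOR 1101 = 0000
  pos 11: 1100 XOR 1101 = 0001
Remainder (last 3 bits) = 010. This is the CRC / FCS.

010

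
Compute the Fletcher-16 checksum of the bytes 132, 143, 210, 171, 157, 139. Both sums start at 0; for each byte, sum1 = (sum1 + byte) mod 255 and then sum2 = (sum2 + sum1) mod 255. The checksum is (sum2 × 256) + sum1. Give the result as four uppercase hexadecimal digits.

Running sums (mod 255):
  after byte 0 (132): sum1=132, sum2=132
  after byte 1 (143): sum1=20, sum2=152
  after byte 2 (210): sum1=230, sum2=127
  after byte 3 (171): sum1=146, sum2=18
  after byte 4 (157): sum1=48, sum2=66
  after byte 5 (139): sum1=187, sum2=253
Checksum = sum2·256 + sum1 = 253·256 + 187 = 64955 = 0xFDBB.

FDBB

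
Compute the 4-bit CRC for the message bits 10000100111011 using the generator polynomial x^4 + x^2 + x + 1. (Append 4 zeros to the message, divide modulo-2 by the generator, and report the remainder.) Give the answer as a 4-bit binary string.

Append 4 zeros: 100001001110110000. Divide by 10111 (XOR where the leading bit is 1):
  pos 0: 10000 XOR 10111 = 00111
  pos 2: 11110 XOR 10111 = 01001
  pos 3: 10010 XOR 10111 = 00101
  pos 5: 10111 XOR 10111 = 00000
  pos 10: 10110 XOR 10111 = 00001
Remainder (last 4 bits) = 1000. This is the CRC / FCS.

1000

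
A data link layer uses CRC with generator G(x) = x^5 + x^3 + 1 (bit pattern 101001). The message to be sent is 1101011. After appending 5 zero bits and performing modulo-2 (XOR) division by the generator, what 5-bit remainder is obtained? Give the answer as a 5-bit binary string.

11101

Append 5 zeros: 110101100000. Divide by 101001 (XOR where the leading bit is 1):
  pos 0: 110101 XOR 101001 = 011100
  pos 1: 111001 XOR 101001 = 010000
  pos 2: 100000 XOR 101001 = 001001
  pos 4: 100100 XOR 101001 = 001101
  pos 6: 110100 XOR 101001 = 011101
Remainder (last 5 bits) = 11101. This is the CRC / FCS.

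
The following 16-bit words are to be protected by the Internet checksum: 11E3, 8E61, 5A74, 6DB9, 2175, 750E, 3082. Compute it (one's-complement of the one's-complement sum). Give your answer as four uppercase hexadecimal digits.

One's-complement addition (fold any carry out of bit 15 back into bit 0):
  0x11E3 + 0x8E61 = 0x0A044
  0xA044 + 0x5A74 = 0x0FAB8
  0xFAB8 + 0x6DB9 = 0x16871 → wrap carry → 0x6872
  0x6872 + 0x2175 = 0x089E7
  0x89E7 + 0x750E = 0x0FEF5
  0xFEF5 + 0x3082 = 0x12F77 → wrap carry → 0x2F78
One's-complement sum = 0x2F78.
Checksum = ~0x2F78 & 0xFFFF = 0xD087.

D087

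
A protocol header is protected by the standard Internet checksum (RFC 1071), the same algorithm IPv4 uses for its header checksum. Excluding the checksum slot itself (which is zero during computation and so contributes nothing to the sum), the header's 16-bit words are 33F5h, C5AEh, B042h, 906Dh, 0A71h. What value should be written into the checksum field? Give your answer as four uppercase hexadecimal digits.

BB3A

One's-complement addition (fold any carry out of bit 15 back into bit 0):
  0x33F5 + 0xC5AE = 0x0F9A3
  0xF9A3 + 0xB042 = 0x1A9E5 → wrap carry → 0xA9E6
  0xA9E6 + 0x906D = 0x13A53 → wrap carry → 0x3A54
  0x3A54 + 0x0A71 = 0x044C5
One's-complement sum = 0x44C5.
Checksum = ~0x44C5 & 0xFFFF = 0xBB3A.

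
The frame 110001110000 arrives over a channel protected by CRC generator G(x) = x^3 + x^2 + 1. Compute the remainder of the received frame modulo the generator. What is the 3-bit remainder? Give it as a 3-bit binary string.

000

Modulo-2 division of 110001110000 by 1101:
  pos 0: 1100 XOR 1101 = 0001
  pos 3: 1011 XOR 1101 = 0110
  pos 4: 1101 XOR 1101 = 0000
Remainder = 000 (zero — the frame passes the CRC check).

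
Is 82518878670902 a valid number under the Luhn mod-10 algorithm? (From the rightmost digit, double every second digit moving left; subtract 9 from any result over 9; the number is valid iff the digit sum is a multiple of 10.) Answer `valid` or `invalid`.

valid

From the right, keep odd positions and double even positions (subtract 9 from any doubled value over 9):
  doubled (positions 2,4,...): 0 0 3 5 7 1 7 → sum 23
  kept (positions 1,3,...): 2 9 7 8 8 1 2 → sum 37
Total = 60.
60 mod 10 = 0, so the number is valid.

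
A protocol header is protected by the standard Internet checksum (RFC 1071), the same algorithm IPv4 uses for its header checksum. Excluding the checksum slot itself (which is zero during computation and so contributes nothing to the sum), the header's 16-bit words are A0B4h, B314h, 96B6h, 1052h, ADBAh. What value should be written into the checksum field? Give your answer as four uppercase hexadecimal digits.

5773

One's-complement addition (fold any carry out of bit 15 back into bit 0):
  0xA0B4 + 0xB314 = 0x153C8 → wrap carry → 0x53C9
  0x53C9 + 0x96B6 = 0x0EA7F
  0xEA7F + 0x1052 = 0x0FAD1
  0xFAD1 + 0xADBA = 0x1A88B → wrap carry → 0xA88C
One's-complement sum = 0xA88C.
Checksum = ~0xA88C & 0xFFFF = 0x5773.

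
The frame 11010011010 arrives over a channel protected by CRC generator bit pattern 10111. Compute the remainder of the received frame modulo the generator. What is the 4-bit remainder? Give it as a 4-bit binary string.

0000

Modulo-2 division of 11010011010 by 10111:
  pos 0: 11010 XOR 10111 = 01101
  pos 1: 11010 XOR 10111 = 01101
  pos 2: 11011 XOR 10111 = 01100
  pos 3: 11001 XOR 10111 = 01110
  pos 4: 11100 XOR 10111 = 01011
  pos 5: 10111 XOR 10111 = 00000
Remainder = 0000 (zero — the frame passes the CRC check).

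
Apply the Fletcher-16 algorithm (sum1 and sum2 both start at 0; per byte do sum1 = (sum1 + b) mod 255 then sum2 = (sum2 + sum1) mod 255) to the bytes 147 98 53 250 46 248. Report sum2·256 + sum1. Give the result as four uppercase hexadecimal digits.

Running sums (mod 255):
  after byte 0 (147): sum1=147, sum2=147
  after byte 1 (98): sum1=245, sum2=137
  after byte 2 (53): sum1=43, sum2=180
  after byte 3 (250): sum1=38, sum2=218
  after byte 4 (46): sum1=84, sum2=47
  after byte 5 (248): sum1=77, sum2=124
Checksum = sum2·256 + sum1 = 124·256 + 77 = 31821 = 0x7C4D.

7C4D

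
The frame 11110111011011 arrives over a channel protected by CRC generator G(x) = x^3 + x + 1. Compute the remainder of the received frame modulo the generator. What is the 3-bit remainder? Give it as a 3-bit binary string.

111

Modulo-2 division of 11110111011011 by 1011:
  pos 0: 1111 XOR 1011 = 0100
  pos 1: 1000 XOR 1011 = 0011
  pos 3: 1111 XOR 1011 = 0100
  pos 4: 1001 XOR 1011 = 0010
  pos 6: 1001 XOR 1011 = 0010
  pos 8: 1010 XOR 1011 = 0001
Remainder = 111 (nonzero — an error is detected).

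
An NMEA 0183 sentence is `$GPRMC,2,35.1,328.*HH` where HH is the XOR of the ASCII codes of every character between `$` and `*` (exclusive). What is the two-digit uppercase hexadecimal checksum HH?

XOR the ASCII codes of the payload characters:
  'G' = 0x47 → acc = 0x47
  'P' = 0x50 → acc = 0x17
  'R' = 0x52 → acc = 0x45
  'M' = 0x4D → acc = 0x08
  'C' = 0x43 → acc = 0x4B
  ',' = 0x2C → acc = 0x67
  '2' = 0x32 → acc = 0x55
  ',' = 0x2C → acc = 0x79
  '3' = 0x33 → acc = 0x4A
  '5' = 0x35 → acc = 0x7F
  '.' = 0x2E → acc = 0x51
  '1' = 0x31 → acc = 0x60
  ',' = 0x2C → acc = 0x4C
  '3' = 0x33 → acc = 0x7F
  '2' = 0x32 → acc = 0x4D
  '8' = 0x38 → acc = 0x75
  '.' = 0x2E → acc = 0x5B
Checksum = 0x5B.

5B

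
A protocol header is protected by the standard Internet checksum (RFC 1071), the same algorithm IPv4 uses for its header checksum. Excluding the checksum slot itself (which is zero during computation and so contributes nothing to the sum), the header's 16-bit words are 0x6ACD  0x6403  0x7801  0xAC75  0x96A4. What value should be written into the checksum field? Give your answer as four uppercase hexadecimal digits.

One's-complement addition (fold any carry out of bit 15 back into bit 0):
  0x6ACD + 0x6403 = 0x0CED0
  0xCED0 + 0x7801 = 0x146D1 → wrap carry → 0x46D2
  0x46D2 + 0xAC75 = 0x0F347
  0xF347 + 0x96A4 = 0x189EB → wrap carry → 0x89EC
One's-complement sum = 0x89EC.
Checksum = ~0x89EC & 0xFFFF = 0x7613.

7613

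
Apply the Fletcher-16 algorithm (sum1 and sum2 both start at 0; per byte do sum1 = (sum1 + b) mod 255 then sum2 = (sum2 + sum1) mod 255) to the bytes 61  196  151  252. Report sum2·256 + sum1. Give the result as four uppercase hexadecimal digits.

Running sums (mod 255):
  after byte 0 (61): sum1=61, sum2=61
  after byte 1 (196): sum1=2, sum2=63
  after byte 2 (151): sum1=153, sum2=216
  after byte 3 (252): sum1=150, sum2=111
Checksum = sum2·256 + sum1 = 111·256 + 150 = 28566 = 0x6F96.

6F96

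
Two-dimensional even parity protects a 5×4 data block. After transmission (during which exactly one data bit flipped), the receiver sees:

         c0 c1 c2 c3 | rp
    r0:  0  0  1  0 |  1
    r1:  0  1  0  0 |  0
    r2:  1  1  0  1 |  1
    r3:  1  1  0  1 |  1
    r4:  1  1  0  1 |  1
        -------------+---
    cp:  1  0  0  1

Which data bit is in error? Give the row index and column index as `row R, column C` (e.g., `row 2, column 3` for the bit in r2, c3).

Recompute each row's even parity and compare to rp:
  r0: data parity 1, sent rp 1 → ok
  r1: data parity 1, sent rp 0 → mismatch
  r2: data parity 1, sent rp 1 → ok
  r3: data parity 1, sent rp 1 → ok
  r4: data parity 1, sent rp 1 → ok
Recompute each column's even parity and compare to cp:
  c0: data parity 1, sent cp 1 → ok
  c1: data parity 0, sent cp 0 → ok
  c2: data parity 1, sent cp 0 → mismatch
  c3: data parity 1, sent cp 1 → ok
Exactly one row (r1) and one column (c2) fail → the flipped bit is at their intersection.

row 1, column 2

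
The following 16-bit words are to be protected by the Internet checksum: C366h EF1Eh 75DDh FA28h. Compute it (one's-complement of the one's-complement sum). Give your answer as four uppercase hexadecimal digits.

DD73

One's-complement addition (fold any carry out of bit 15 back into bit 0):
  0xC366 + 0xEF1E = 0x1B284 → wrap carry → 0xB285
  0xB285 + 0x75DD = 0x12862 → wrap carry → 0x2863
  0x2863 + 0xFA28 = 0x1228B → wrap carry → 0x228C
One's-complement sum = 0x228C.
Checksum = ~0x228C & 0xFFFF = 0xDD73.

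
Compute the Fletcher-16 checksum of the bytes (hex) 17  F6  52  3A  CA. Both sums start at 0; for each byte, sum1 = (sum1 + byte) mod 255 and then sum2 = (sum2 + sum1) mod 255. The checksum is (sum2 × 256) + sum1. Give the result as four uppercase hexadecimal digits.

Running sums (mod 255):
  after byte 0 (17): sum1=23, sum2=23
  after byte 1 (F6): sum1=14, sum2=37
  after byte 2 (52): sum1=96, sum2=133
  after byte 3 (3A): sum1=154, sum2=32
  after byte 4 (CA): sum1=101, sum2=133
Checksum = sum2·256 + sum1 = 133·256 + 101 = 34149 = 0x8565.

8565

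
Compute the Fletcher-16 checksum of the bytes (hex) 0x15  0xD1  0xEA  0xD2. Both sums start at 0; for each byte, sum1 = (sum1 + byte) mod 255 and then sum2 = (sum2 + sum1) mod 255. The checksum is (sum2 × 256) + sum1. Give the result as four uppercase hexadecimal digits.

72A4

Running sums (mod 255):
  after byte 0 (0x15): sum1=21, sum2=21
  after byte 1 (0xD1): sum1=230, sum2=251
  after byte 2 (0xEA): sum1=209, sum2=205
  after byte 3 (0xD2): sum1=164, sum2=114
Checksum = sum2·256 + sum1 = 114·256 + 164 = 29348 = 0x72A4.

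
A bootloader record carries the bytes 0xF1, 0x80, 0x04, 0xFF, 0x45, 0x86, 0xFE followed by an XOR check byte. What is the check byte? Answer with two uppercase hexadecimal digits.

B7

XOR the bytes together:
  start with 0xF1
  0xF1 ⊕ 0x80 = 0x71
  0x71 ⊕ 0x04 = 0x75
  0x75 ⊕ 0xFF = 0x8A
  0x8A ⊕ 0x45 = 0xCF
  0xCF ⊕ 0x86 = 0x49
  0x49 ⊕ 0xFE = 0xB7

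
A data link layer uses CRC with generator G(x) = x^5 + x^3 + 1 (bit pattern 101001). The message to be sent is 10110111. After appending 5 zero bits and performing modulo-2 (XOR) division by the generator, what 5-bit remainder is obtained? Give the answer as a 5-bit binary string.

Append 5 zeros: 1011011100000. Divide by 101001 (XOR where the leading bit is 1):
  pos 0: 101101 XOR 101001 = 000100
  pos 3: 100110 XOR 101001 = 001111
  pos 5: 111100 XOR 101001 = 010101
  pos 6: 101010 XOR 101001 = 000011
Remainder (last 5 bits) = 00110. This is the CRC / FCS.

00110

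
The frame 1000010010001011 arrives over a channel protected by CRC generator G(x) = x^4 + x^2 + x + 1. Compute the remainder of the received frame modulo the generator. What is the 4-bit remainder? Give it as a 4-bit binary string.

Modulo-2 division of 1000010010001011 by 10111:
  pos 0: 10000 XOR 10111 = 00111
  pos 2: 11110 XOR 10111 = 01001
  pos 3: 10010 XOR 10111 = 00101
  pos 5: 10110 XOR 10111 = 00001
  pos 9: 10010 XOR 10111 = 00101
  pos 11: 10111 XOR 10111 = 00000
Remainder = 0000 (zero — the frame passes the CRC check).

0000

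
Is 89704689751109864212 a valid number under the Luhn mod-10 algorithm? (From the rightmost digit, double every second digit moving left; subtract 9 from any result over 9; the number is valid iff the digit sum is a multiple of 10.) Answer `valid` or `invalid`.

valid

From the right, keep odd positions and double even positions (subtract 9 from any doubled value over 9):
  doubled (positions 2,4,...): 2 8 7 0 2 5 7 8 5 7 → sum 51
  kept (positions 1,3,...): 2 2 6 9 1 5 9 6 0 9 → sum 49
Total = 100.
100 mod 10 = 0, so the number is valid.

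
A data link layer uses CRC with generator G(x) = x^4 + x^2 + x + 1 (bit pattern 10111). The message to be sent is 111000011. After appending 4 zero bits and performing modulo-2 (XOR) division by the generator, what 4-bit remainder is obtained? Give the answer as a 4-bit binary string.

Append 4 zeros: 1110000110000. Divide by 10111 (XOR where the leading bit is 1):
  pos 0: 11100 XOR 10111 = 01011
  pos 1: 10110 XOR 10111 = 00001
  pos 5: 10110 XOR 10111 = 00001
Remainder (last 4 bits) = 1000. This is the CRC / FCS.

1000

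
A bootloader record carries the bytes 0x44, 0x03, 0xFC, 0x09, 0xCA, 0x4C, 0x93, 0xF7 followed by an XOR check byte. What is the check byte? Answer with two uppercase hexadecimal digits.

XOR the bytes together:
  start with 0x44
  0x44 ⊕ 0x03 = 0x47
  0x47 ⊕ 0xFC = 0xBB
  0xBB ⊕ 0x09 = 0xB2
  0xB2 ⊕ 0xCA = 0x78
  0x78 ⊕ 0x4C = 0x34
  0x34 ⊕ 0x93 = 0xA7
  0xA7 ⊕ 0xF7 = 0x50

50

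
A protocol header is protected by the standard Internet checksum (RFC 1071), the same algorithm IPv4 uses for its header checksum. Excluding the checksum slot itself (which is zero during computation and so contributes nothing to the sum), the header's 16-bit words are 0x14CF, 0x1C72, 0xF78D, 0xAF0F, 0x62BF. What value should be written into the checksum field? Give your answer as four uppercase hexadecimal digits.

One's-complement addition (fold any carry out of bit 15 back into bit 0):
  0x14CF + 0x1C72 = 0x03141
  0x3141 + 0xF78D = 0x128CE → wrap carry → 0x28CF
  0x28CF + 0xAF0F = 0x0D7DE
  0xD7DE + 0x62BF = 0x13A9D → wrap carry → 0x3A9E
One's-complement sum = 0x3A9E.
Checksum = ~0x3A9E & 0xFFFF = 0xC561.

C561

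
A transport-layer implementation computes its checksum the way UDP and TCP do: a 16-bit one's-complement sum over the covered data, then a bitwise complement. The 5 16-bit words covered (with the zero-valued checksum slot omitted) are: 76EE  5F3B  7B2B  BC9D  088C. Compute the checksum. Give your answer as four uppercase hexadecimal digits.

E980

One's-complement addition (fold any carry out of bit 15 back into bit 0):
  0x76EE + 0x5F3B = 0x0D629
  0xD629 + 0x7B2B = 0x15154 → wrap carry → 0x5155
  0x5155 + 0xBC9D = 0x10DF2 → wrap carry → 0x0DF3
  0x0DF3 + 0x088C = 0x0167F
One's-complement sum = 0x167F.
Checksum = ~0x167F & 0xFFFF = 0xE980.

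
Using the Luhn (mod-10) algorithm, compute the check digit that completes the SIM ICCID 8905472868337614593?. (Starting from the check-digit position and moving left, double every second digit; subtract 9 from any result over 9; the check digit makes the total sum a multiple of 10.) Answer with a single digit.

9

Partial digits right→left: 3 9 5 4 1 6 7 3 3 8 6 8 2 7 4 5 0 9 8
Double every second digit counting from the check-digit position (so the 1st, 3rd, 5th, ... of the partial from the right).
  doubled (with −9 where >9): 6 1 2 5 6 3 4 8 0 7 → sum 42
  kept as-is: 9 4 6 3 8 8 7 5 9 → sum 59
Total = 42 + 59 = 101.
Check digit = (10 − (101 mod 10)) mod 10 = 9.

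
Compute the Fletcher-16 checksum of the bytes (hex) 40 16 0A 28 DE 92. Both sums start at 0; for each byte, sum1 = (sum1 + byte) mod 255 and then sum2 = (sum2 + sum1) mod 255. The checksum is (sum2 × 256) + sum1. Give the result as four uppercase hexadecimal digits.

Running sums (mod 255):
  after byte 0 (40): sum1=64, sum2=64
  after byte 1 (16): sum1=86, sum2=150
  after byte 2 (0A): sum1=96, sum2=246
  after byte 3 (28): sum1=136, sum2=127
  after byte 4 (DE): sum1=103, sum2=230
  after byte 5 (92): sum1=249, sum2=224
Checksum = sum2·256 + sum1 = 224·256 + 249 = 57593 = 0xE0F9.

E0F9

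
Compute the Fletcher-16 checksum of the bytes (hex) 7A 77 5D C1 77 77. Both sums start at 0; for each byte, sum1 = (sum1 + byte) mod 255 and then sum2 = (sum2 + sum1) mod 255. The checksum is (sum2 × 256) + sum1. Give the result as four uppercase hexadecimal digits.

Running sums (mod 255):
  after byte 0 (7A): sum1=122, sum2=122
  after byte 1 (77): sum1=241, sum2=108
  after byte 2 (5D): sum1=79, sum2=187
  after byte 3 (C1): sum1=17, sum2=204
  after byte 4 (77): sum1=136, sum2=85
  after byte 5 (77): sum1=0, sum2=85
Checksum = sum2·256 + sum1 = 85·256 + 0 = 21760 = 0x5500.

5500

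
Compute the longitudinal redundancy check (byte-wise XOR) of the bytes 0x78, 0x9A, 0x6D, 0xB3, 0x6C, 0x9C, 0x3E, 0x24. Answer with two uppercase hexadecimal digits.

XOR the bytes together:
  start with 0x78
  0x78 ⊕ 0x9A = 0xE2
  0xE2 ⊕ 0x6D = 0x8F
  0x8F ⊕ 0xB3 = 0x3C
  0x3C ⊕ 0x6C = 0x50
  0x50 ⊕ 0x9C = 0xCC
  0xCC ⊕ 0x3E = 0xF2
  0xF2 ⊕ 0x24 = 0xD6

D6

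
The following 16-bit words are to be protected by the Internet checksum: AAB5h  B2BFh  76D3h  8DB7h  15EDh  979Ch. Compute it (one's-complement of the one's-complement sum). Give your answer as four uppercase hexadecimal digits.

One's-complement addition (fold any carry out of bit 15 back into bit 0):
  0xAAB5 + 0xB2BF = 0x15D74 → wrap carry → 0x5D75
  0x5D75 + 0x76D3 = 0x0D448
  0xD448 + 0x8DB7 = 0x161FF → wrap carry → 0x6200
  0x6200 + 0x15ED = 0x077ED
  0x77ED + 0x979C = 0x10F89 → wrap carry → 0x0F8A
One's-complement sum = 0x0F8A.
Checksum = ~0x0F8A & 0xFFFF = 0xF075.

F075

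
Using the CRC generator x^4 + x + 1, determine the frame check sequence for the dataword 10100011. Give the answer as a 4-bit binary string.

0001

Append 4 zeros: 101000110000. Divide by 10011 (XOR where the leading bit is 1):
  pos 0: 10100 XOR 10011 = 00111
  pos 2: 11101 XOR 10011 = 01110
  pos 3: 11101 XOR 10011 = 01110
  pos 4: 11100 XOR 10011 = 01111
  pos 5: 11110 XOR 10011 = 01101
  pos 6: 11010 XOR 10011 = 01001
  pos 7: 10010 XOR 10011 = 00001
Remainder (last 4 bits) = 0001. This is the CRC / FCS.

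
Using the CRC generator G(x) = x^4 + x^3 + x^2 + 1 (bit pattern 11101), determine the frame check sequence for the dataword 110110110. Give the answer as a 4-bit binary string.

Append 4 zeros: 1101101100000. Divide by 11101 (XOR where the leading bit is 1):
  pos 0: 11011 XOR 11101 = 00110
  pos 2: 11001 XOR 11101 = 00100
  pos 4: 10010 XOR 11101 = 01111
  pos 5: 11110 XOR 11101 = 00011
  pos 8: 11000 XOR 11101 = 00101
Remainder (last 4 bits) = 0101. This is the CRC / FCS.

0101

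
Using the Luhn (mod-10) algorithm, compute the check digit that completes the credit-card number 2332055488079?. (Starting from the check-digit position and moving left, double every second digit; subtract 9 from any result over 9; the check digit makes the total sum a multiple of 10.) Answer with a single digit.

Partial digits right→left: 9 7 0 8 8 4 5 5 0 2 3 3 2
Double every second digit counting from the check-digit position (so the 1st, 3rd, 5th, ... of the partial from the right).
  doubled (with −9 where >9): 9 0 7 1 0 6 4 → sum 27
  kept as-is: 7 8 4 5 2 3 → sum 29
Total = 27 + 29 = 56.
Check digit = (10 − (56 mod 10)) mod 10 = 4.

4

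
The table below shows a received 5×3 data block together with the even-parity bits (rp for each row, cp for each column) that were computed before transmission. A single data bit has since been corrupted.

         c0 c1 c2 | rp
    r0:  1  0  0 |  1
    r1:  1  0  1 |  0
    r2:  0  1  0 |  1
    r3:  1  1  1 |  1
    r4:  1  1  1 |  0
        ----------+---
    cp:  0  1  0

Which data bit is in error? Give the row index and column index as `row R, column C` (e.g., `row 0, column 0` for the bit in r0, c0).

row 4, column 2

Recompute each row's even parity and compare to rp:
  r0: data parity 1, sent rp 1 → ok
  r1: data parity 0, sent rp 0 → ok
  r2: data parity 1, sent rp 1 → ok
  r3: data parity 1, sent rp 1 → ok
  r4: data parity 1, sent rp 0 → mismatch
Recompute each column's even parity and compare to cp:
  c0: data parity 0, sent cp 0 → ok
  c1: data parity 1, sent cp 1 → ok
  c2: data parity 1, sent cp 0 → mismatch
Exactly one row (r4) and one column (c2) fail → the flipped bit is at their intersection.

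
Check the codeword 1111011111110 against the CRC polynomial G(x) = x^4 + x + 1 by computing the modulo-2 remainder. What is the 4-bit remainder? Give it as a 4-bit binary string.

0000

Modulo-2 division of 1111011111110 by 10011:
  pos 0: 11110 XOR 10011 = 01101
  pos 1: 11011 XOR 10011 = 01000
  pos 2: 10001 XOR 10011 = 00010
  pos 5: 10111 XOR 10011 = 00100
  pos 7: 10011 XOR 10011 = 00000
Remainder = 0000 (zero — the frame passes the CRC check).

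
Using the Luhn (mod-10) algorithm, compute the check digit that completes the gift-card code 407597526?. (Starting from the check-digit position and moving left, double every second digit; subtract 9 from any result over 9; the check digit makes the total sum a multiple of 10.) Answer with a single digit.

0

Partial digits right→left: 6 2 5 7 9 5 7 0 4
Double every second digit counting from the check-digit position (so the 1st, 3rd, 5th, ... of the partial from the right).
  doubled (with −9 where >9): 3 1 9 5 8 → sum 26
  kept as-is: 2 7 5 0 → sum 14
Total = 26 + 14 = 40.
Check digit = (10 − (40 mod 10)) mod 10 = 0.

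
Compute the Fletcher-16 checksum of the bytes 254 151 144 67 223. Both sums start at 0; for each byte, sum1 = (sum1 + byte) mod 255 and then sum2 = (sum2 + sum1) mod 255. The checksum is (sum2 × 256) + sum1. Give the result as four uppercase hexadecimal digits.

Running sums (mod 255):
  after byte 0 (254): sum1=254, sum2=254
  after byte 1 (151): sum1=150, sum2=149
  after byte 2 (144): sum1=39, sum2=188
  after byte 3 (67): sum1=106, sum2=39
  after byte 4 (223): sum1=74, sum2=113
Checksum = sum2·256 + sum1 = 113·256 + 74 = 29002 = 0x714A.

714A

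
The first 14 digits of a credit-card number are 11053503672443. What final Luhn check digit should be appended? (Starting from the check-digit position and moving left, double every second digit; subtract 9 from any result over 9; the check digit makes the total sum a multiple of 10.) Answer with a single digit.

5

Partial digits right→left: 3 4 4 2 7 6 3 0 5 3 5 0 1 1
Double every second digit counting from the check-digit position (so the 1st, 3rd, 5th, ... of the partial from the right).
  doubled (with −9 where >9): 6 8 5 6 1 1 2 → sum 29
  kept as-is: 4 2 6 0 3 0 1 → sum 16
Total = 29 + 16 = 45.
Check digit = (10 − (45 mod 10)) mod 10 = 5.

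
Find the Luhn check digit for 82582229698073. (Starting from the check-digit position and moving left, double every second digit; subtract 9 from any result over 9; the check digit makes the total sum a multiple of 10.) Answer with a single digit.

Partial digits right→left: 3 7 0 8 9 6 9 2 2 2 8 5 2 8
Double every second digit counting from the check-digit position (so the 1st, 3rd, 5th, ... of the partial from the right).
  doubled (with −9 where >9): 6 0 9 9 4 7 4 → sum 39
  kept as-is: 7 8 6 2 2 5 8 → sum 38
Total = 39 + 38 = 77.
Check digit = (10 − (77 mod 10)) mod 10 = 3.

3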